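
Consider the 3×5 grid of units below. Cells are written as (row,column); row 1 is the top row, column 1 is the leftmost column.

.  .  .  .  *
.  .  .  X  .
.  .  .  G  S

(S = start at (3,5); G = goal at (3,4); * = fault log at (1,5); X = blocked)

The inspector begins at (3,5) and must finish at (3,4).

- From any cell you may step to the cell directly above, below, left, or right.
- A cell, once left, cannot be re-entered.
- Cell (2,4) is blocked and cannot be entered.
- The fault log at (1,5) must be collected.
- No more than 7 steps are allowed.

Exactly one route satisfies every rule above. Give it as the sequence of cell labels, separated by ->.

Any route must reach (1,5) and still end at (3,4) within 7 moves, so the order of the required stops is forced.
Route from (3,5): 2× up (reaching (1,5)), 2× left (reaching (1,3)), 2× down (reaching (3,3)), right to (3,4) — 7 moves in all.
Check: all required cells visited; 7 ≤ 7 moves.

(3,5) -> (2,5) -> (1,5) -> (1,4) -> (1,3) -> (2,3) -> (3,3) -> (3,4)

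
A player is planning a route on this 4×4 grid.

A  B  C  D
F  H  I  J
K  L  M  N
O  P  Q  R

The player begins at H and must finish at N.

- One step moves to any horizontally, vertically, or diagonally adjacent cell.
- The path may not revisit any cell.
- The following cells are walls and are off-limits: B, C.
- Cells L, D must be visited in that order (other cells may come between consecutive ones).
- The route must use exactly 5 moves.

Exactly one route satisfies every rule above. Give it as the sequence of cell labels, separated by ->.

H -> L -> I -> D -> J -> N

The waypoints must appear in the order L, D, with no cell reused.
Route from H: down 1 to L, up-right 2 to D, down 2 to N — 5 moves in all.
Check: order respected (L at step 1, D at step 3); 5 moves as required.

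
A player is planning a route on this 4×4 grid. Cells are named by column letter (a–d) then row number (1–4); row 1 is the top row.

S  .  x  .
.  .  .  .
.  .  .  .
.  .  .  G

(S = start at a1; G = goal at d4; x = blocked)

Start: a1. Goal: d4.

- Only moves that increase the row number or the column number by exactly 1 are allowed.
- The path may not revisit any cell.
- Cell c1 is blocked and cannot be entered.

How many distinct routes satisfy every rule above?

A right/down-only route from a1 to d4 makes exactly 3 down-moves and 3 right-moves in some order.
With no other constraints that would be C(6,3) = 20 routes.
Subtract routes through each blocked cell (inclusion–exclusion for overlaps): − through c1: 4 → 16.
That gives 16 routes.

16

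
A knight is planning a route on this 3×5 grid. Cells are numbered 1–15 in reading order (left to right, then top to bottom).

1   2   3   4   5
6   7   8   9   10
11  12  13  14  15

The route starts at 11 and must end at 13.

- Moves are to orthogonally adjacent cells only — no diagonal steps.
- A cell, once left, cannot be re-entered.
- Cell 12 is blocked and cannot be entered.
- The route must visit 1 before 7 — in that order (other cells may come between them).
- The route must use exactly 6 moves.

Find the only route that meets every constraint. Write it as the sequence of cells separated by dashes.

11 - 6 - 1 - 2 - 7 - 8 - 13

The waypoints must appear in the order 1, 7, with no cell reused.
Route from 11: 2× up (reaching 1), right to 2, down to 7, right to 8, down to 13 — 6 moves in all.
Check: order respected (1 at step 2, 7 at step 4); 6 moves as required.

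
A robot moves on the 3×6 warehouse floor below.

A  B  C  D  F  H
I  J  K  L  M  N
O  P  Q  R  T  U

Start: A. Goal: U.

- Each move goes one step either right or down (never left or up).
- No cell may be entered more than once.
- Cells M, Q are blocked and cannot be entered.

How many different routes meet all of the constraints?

A right/down-only route from A to U makes exactly 2 down-moves and 5 right-moves in some order.
With no other constraints that would be C(7,2) = 21 routes.
Subtract routes through each blocked cell (inclusion–exclusion for overlaps): − through M: 10 − through Q: 6 → 5.
That gives 5 routes.

5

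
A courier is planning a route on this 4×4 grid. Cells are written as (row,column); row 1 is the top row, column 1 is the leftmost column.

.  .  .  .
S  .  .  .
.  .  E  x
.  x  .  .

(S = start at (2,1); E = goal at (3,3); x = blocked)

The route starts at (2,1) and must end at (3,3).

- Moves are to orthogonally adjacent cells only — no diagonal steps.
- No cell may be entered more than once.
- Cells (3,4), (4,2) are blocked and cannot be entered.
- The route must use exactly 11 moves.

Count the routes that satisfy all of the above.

0

Need simple routes of exactly 11 moves from (2,1) to (3,3) (Manhattan distance 3, so 4 moves are spent on a detour and 4 undoing it).
No route satisfies every constraint, so the count is 0.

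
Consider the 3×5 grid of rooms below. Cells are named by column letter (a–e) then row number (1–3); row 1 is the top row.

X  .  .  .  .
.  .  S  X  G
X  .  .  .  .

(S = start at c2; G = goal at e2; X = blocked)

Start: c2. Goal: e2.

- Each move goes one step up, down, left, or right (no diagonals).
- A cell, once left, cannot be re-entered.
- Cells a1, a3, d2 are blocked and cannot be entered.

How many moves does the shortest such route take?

The Manhattan distance from c2 to e2 is |2−2| + |3−5| = 2, so at least 2 moves are needed.
That bound ignores the blocked cells. Measuring each leg by the fewest moves that actually steer around them (c2→e2: 4) raises the lower bound to 4.
A route of 4 moves exists: c2 → c1 → d1 → e1 → e2.
Since 4 matches that lower bound, it is optimal.

4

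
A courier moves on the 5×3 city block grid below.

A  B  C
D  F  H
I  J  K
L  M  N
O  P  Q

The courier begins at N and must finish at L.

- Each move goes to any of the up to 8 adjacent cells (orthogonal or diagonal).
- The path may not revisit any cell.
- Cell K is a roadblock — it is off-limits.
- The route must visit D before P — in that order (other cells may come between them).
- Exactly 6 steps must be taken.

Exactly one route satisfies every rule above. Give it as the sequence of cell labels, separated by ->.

N -> J -> D -> I -> M -> P -> L

The waypoints must appear in the order D, P, with no cell reused.
Route from N: up-left 2 to D, down 1 to I, down-right 1 to M, down 1 to P, up-left 1 to L — 6 moves in all.
Check: order respected (D at step 2, P at step 5); 6 moves as required.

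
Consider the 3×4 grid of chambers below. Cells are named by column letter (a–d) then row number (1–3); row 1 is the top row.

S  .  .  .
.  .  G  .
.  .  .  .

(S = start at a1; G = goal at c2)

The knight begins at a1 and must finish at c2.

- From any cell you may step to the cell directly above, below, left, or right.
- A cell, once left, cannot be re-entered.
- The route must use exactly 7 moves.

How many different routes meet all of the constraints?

7

Need simple routes of exactly 7 moves from a1 to c2 (Manhattan distance 3, so 2 moves are spent on a detour and 2 undoing it).
Enumerating: a1 a2 a3 b3 b2 b1 c1 c2 | a1 a2 a3 b3 c3 d3 d2 c2 | a1 a2 b2 b1 c1 d1 d2 c2 | a1 a2 b2 b3 c3 d3 d2 c2 | a1 b1 b2 b3 c3 d3 d2 c2 | a1 b1 b2 a2 a3 b3 c3 c2 | a1 b1 c1 d1 d2 d3 c3 c2.
That gives 7 routes.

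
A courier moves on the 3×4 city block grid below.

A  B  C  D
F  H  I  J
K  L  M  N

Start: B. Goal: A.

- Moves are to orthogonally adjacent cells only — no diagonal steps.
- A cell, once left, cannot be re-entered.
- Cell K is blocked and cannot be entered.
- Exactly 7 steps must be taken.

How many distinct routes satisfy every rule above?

Need simple routes of exactly 7 moves from B to A (Manhattan distance 1, so 3 moves are spent on a detour and 3 undoing it).
Enumerating: B C I M L H F A | B C D J I H F A.
That gives 2 routes.

2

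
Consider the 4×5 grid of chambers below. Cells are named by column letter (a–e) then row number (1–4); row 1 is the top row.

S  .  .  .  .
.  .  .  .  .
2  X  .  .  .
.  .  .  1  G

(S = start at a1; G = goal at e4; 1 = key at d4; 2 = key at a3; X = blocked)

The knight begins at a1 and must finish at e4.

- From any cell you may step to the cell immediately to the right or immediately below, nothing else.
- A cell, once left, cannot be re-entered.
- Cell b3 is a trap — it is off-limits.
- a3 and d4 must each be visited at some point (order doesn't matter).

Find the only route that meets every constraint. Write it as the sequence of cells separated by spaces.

Moves only go right or down, so the column and row indices never decrease.
Route from a1: 3× down (reaching a4), 4× right (reaching e4) — 7 moves in all.
Check: all required cells visited.

a1 a2 a3 a4 b4 c4 d4 e4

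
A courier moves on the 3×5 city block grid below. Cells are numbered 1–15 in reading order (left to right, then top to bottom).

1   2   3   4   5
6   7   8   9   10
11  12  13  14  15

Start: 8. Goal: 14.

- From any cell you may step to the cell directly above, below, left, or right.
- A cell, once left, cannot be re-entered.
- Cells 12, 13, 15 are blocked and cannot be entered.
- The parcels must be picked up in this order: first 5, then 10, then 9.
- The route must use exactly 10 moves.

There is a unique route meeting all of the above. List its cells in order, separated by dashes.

8 - 7 - 6 - 1 - 2 - 3 - 4 - 5 - 10 - 9 - 14

The waypoints must appear in the order 5, 10, 9, with no cell reused.
Route from 8: left 2 to 6, up 1 to 1, right 4 to 5, down 1 to 10, left 1 to 9, down 1 to 14 — 10 moves in all.
Check: order respected (5 at step 7, 10 at step 8, 9 at step 9); 10 moves as required.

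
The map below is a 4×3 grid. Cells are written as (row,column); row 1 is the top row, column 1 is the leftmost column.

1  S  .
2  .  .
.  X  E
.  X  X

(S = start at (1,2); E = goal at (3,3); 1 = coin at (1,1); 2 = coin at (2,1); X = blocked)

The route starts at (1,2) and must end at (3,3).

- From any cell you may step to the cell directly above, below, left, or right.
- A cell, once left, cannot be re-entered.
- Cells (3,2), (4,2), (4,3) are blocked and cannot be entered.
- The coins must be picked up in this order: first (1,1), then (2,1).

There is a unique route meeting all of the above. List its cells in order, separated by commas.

(1,2), (1,1), (2,1), (2,2), (2,3), (3,3)

The waypoints must appear in the order (1,1), (2,1), with no cell reused.
Route from (1,2): left to (1,1), down to (2,1), 2× right (reaching (2,3)), down to (3,3) — 5 moves in all.
Check: order respected (1 at step 1, 2 at step 2).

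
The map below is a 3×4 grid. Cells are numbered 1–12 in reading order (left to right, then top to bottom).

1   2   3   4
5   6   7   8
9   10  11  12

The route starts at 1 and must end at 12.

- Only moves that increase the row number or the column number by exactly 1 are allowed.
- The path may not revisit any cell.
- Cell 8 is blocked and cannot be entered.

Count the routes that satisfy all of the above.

A right/down-only route from 1 to 12 makes exactly 2 down-moves and 3 right-moves in some order.
With no other constraints that would be C(5,2) = 10 routes.
Subtract routes through each blocked cell (inclusion–exclusion for overlaps): − through 8: 4 → 6.
That gives 6 routes.

6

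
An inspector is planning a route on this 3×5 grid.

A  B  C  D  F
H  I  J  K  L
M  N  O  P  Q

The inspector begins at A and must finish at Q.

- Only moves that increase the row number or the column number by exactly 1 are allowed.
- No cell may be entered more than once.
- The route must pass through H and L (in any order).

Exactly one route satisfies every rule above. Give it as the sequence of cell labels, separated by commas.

Moves only go right or down, so the column and row indices never decrease.
Route from A: down 1 to H, right 4 to L, down 1 to Q — 6 moves in all.
Check: all required cells visited.

A, H, I, J, K, L, Q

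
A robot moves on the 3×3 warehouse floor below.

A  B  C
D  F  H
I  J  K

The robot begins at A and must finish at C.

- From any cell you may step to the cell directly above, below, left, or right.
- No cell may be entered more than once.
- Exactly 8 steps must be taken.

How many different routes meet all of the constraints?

Need simple routes of exactly 8 moves from A to C (Manhattan distance 2, so 3 moves are spent on a detour and 3 undoing it).
Enumerating: A D I J K H F B C | A B F D I J K H C.
That gives 2 routes.

2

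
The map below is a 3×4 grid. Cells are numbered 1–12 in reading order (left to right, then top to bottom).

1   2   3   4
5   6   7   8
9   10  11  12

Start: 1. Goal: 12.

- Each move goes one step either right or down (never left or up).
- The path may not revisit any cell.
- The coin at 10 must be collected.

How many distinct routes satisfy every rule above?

3

A right/down-only route from 1 to 12 makes exactly 2 down-moves and 3 right-moves in some order.
With no other constraints that would be C(5,2) = 10 routes.
Split at 10 and multiply the segment counts: 1→10: 3; 10→12: 1; product = 3.
That gives 3 routes.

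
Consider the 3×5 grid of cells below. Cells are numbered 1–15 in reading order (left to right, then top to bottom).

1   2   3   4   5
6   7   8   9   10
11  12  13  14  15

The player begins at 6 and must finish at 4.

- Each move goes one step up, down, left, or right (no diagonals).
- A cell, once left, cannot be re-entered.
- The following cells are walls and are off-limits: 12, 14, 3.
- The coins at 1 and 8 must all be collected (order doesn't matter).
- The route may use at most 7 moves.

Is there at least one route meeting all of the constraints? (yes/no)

yes

One route that works: 6 → 1 → 2 → 7 → 8 → 9 → 4.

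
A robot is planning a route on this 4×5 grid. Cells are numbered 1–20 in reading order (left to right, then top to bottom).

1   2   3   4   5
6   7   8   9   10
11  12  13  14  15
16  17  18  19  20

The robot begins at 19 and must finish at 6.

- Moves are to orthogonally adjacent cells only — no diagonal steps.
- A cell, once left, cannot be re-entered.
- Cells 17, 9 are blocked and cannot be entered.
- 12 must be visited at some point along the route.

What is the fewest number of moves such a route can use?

Any route passes through 12 somewhere between 19 and 6. Summing Manhattan distances along the two legs (19 → 12 → 6) gives a lower bound of 3 + 2 = 5 moves.
A route of 5 moves achieves this: 19 → 14 → 13 → 12 → 7 → 6.
Since 5 matches the lower bound, it is optimal.

5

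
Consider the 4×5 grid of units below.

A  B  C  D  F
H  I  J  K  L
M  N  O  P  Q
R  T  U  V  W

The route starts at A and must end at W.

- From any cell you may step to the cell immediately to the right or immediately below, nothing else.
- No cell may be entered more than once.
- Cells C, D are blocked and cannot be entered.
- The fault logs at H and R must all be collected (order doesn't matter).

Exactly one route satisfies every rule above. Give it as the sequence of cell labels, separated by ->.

A -> H -> M -> R -> T -> U -> V -> W

Moves only go right or down, so the column and row indices never decrease.
Route from A: down 3 to R, right 4 to W — 7 moves in all.
Check: all required cells visited.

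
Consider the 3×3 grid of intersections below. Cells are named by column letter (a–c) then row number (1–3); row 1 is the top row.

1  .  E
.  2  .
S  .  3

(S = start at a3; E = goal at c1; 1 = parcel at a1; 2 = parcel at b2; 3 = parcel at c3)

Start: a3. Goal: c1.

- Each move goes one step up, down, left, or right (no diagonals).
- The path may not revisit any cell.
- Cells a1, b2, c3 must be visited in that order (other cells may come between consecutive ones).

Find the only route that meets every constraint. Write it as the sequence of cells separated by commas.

a3, a2, a1, b1, b2, b3, c3, c2, c1

The waypoints must appear in the order a1, b2, c3, with no cell reused.
Route from a3: up 2 to a1, right 1 to b1, down 2 to b3, right 1 to c3, up 2 to c1 — 8 moves in all.
Check: order respected (1 at step 2, 2 at step 4, 3 at step 6).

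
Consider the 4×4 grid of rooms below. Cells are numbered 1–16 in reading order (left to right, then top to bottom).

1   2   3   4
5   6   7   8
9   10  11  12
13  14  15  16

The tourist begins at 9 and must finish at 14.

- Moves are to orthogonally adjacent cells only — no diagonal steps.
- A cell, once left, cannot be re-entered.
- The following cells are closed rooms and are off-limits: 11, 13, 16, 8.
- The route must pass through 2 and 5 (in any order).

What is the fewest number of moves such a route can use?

Any route passes through 2 and 5 in some order between 9 and 14. Summing Manhattan distances along each leg and taking the cheapest ordering (9 → 5 → 2 → 14) gives a lower bound of 1 + 2 + 3 = 6 moves.
A route of 6 moves achieves this: 9 → 5 → 1 → 2 → 6 → 10 → 14.
Since 6 matches the lower bound, it is optimal.

6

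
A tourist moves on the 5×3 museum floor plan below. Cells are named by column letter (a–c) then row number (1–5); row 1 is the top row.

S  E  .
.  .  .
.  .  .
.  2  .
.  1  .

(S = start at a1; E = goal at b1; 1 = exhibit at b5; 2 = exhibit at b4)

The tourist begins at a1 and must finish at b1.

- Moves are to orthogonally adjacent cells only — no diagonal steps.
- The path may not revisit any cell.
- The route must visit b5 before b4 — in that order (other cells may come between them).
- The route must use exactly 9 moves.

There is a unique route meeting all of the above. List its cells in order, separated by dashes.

a1 - a2 - a3 - a4 - a5 - b5 - b4 - b3 - b2 - b1

The waypoints must appear in the order b5, b4, with no cell reused.
Route from a1: down 4 to a5, right 1 to b5, up 4 to b1 — 9 moves in all.
Check: order respected (1 at step 5, 2 at step 6); 9 moves as required.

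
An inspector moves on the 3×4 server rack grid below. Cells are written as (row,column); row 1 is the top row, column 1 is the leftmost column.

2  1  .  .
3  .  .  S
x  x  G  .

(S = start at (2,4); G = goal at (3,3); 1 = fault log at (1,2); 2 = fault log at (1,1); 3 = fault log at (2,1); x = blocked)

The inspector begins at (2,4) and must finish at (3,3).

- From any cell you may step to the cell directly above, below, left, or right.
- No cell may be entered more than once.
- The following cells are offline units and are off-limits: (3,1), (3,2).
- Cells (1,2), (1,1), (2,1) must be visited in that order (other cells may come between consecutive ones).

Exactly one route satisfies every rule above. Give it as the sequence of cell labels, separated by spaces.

The waypoints must appear in the order (1,2), (1,1), (2,1), with no cell reused.
Route from (2,4): up to (1,4), 3× left (reaching (1,1)), down to (2,1), 2× right (reaching (2,3)), down to (3,3) — 8 moves in all.
Check: order respected (1 at step 3, 2 at step 4, 3 at step 5).

(2,4) (1,4) (1,3) (1,2) (1,1) (2,1) (2,2) (2,3) (3,3)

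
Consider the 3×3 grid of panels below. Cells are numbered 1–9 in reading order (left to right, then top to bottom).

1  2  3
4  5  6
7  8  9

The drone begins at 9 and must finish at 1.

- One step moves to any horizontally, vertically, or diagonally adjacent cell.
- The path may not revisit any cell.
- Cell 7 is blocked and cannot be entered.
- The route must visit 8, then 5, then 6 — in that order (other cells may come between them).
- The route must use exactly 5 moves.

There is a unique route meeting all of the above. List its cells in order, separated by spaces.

The waypoints must appear in the order 8, 5, 6, with no cell reused.
Route from 9: left to 8, up to 5, right to 6, up-left to 2, left to 1 — 5 moves in all.
Check: order respected (8 at step 1, 5 at step 2, 6 at step 3); 5 moves as required.

9 8 5 6 2 1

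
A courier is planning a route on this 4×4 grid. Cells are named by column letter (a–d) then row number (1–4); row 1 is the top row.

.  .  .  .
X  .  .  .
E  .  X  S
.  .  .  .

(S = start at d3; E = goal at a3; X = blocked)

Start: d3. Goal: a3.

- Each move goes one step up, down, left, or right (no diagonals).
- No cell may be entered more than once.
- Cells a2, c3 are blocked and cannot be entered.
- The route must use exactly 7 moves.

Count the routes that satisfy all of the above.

4

Need simple routes of exactly 7 moves from d3 to a3 (Manhattan distance 3, so 2 moves are spent on a detour and 2 undoing it).
Enumerating: d3 d2 d1 c1 c2 b2 b3 a3 | d3 d2 d1 c1 b1 b2 b3 a3 | d3 d2 c2 c1 b1 b2 b3 a3 | d3 d2 c2 b2 b3 b4 a4 a3.
That gives 4 routes.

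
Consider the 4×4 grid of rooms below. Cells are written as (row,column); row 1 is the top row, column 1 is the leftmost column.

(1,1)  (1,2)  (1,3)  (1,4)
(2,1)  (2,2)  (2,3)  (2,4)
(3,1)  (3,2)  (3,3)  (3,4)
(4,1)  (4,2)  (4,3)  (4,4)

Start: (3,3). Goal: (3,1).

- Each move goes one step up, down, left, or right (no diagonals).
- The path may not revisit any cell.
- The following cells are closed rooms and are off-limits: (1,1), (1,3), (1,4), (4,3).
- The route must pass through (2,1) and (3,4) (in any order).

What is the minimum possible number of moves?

Any route passes through (2,1) and (3,4) in some order between (3,3) and (3,1). Summing Manhattan distances along each leg and taking the cheapest ordering ((3,3) → (3,4) → (2,1) → (3,1)) gives a lower bound of 1 + 4 + 1 = 6 moves.
A route of 6 moves achieves this: (3,3) → (3,4) → (2,4) → (2,3) → (2,2) → (2,1) → (3,1).
Since 6 matches the lower bound, it is optimal.

6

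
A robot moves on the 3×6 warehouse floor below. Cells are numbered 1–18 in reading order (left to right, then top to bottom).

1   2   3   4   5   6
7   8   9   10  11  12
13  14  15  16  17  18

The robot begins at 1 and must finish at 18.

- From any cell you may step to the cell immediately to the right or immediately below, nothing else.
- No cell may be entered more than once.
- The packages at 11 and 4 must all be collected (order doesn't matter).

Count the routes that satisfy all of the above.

4

A right/down-only route from 1 to 18 makes exactly 2 down-moves and 5 right-moves in some order.
With no other constraints that would be C(7,2) = 21 routes.
A monotone route can only reach the required cells in the order 4, 11, so split there and multiply the segment counts: 1→4: 1; 4→11: 2; 11→18: 2; product = 4.
That gives 4 routes.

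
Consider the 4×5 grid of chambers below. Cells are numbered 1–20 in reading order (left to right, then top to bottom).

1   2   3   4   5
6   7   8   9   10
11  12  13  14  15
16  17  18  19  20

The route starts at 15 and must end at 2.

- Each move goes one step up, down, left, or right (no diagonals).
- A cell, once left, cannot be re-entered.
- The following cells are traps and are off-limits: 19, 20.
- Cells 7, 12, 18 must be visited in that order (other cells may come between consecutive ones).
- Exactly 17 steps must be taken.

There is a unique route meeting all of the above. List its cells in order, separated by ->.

The waypoints must appear in the order 7, 12, 18, with no cell reused.
Route from 15: left to 14, up to 9, right to 10, up to 5, 2× left (reaching 3), down to 8, left to 7, down to 12, right to 13, down to 18, 2× left (reaching 16), 3× up (reaching 1), right to 2 — 17 moves in all.
Check: order respected (7 at step 8, 12 at step 9, 18 at step 11); 17 moves as required.

15 -> 14 -> 9 -> 10 -> 5 -> 4 -> 3 -> 8 -> 7 -> 12 -> 13 -> 18 -> 17 -> 16 -> 11 -> 6 -> 1 -> 2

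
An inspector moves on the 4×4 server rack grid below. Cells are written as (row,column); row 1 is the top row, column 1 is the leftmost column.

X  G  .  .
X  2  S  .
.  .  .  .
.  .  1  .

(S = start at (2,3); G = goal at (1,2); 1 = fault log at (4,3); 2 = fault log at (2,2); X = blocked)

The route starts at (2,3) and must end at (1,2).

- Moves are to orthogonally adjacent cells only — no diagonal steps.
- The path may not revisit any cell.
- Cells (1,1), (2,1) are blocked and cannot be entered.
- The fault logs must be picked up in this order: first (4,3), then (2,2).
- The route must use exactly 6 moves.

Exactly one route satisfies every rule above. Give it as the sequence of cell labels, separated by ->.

(2,3) -> (3,3) -> (4,3) -> (4,2) -> (3,2) -> (2,2) -> (1,2)

The waypoints must appear in the order (4,3), (2,2), with no cell reused.
Route from (2,3): down 2 to (4,3), left 1 to (4,2), up 3 to (1,2) — 6 moves in all.
Check: order respected (1 at step 2, 2 at step 5); 6 moves as required.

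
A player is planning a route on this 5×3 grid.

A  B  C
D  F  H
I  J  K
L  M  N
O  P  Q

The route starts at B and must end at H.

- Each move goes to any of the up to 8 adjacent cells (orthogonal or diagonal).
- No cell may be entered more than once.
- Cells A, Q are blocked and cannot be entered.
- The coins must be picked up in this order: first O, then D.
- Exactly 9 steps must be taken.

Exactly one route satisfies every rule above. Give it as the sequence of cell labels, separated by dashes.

B - F - K - M - O - L - I - D - J - H

The waypoints must appear in the order O, D, with no cell reused.
Route from B: down to F, down-right to K, 2× down-left (reaching O), 3× up (reaching D), down-right to J, up-right to H — 9 moves in all.
Check: order respected (O at step 4, D at step 7); 9 moves as required.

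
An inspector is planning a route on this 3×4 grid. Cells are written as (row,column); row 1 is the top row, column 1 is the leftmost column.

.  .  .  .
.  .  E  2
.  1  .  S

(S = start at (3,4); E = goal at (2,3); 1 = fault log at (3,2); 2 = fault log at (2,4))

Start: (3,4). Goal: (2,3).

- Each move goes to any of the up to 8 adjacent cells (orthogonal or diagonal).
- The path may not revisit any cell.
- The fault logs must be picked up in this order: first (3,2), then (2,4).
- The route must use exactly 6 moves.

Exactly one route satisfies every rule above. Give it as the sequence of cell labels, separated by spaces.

(3,4) (3,3) (3,2) (2,2) (1,3) (2,4) (2,3)

The waypoints must appear in the order (3,2), (2,4), with no cell reused.
Route from (3,4): left 2 to (3,2), up 1 to (2,2), up-right 1 to (1,3), down-right 1 to (2,4), left 1 to (2,3) — 6 moves in all.
Check: order respected (1 at step 2, 2 at step 5); 6 moves as required.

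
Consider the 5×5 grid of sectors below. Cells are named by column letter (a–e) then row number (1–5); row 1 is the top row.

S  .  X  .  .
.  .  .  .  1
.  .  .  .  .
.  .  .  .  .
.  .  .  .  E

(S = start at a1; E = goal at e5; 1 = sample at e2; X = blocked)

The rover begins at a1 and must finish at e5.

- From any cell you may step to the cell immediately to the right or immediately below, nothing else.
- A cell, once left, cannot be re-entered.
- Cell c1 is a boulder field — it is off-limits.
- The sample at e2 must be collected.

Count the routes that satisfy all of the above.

2

A right/down-only route from a1 to e5 makes exactly 4 down-moves and 4 right-moves in some order.
With no other constraints that would be C(8,4) = 70 routes.
Split at e2 and multiply the segment counts (each segment already excludes blocked cells): a1→e2: 2; e2→e5: 1; product = 2.
That gives 2 routes.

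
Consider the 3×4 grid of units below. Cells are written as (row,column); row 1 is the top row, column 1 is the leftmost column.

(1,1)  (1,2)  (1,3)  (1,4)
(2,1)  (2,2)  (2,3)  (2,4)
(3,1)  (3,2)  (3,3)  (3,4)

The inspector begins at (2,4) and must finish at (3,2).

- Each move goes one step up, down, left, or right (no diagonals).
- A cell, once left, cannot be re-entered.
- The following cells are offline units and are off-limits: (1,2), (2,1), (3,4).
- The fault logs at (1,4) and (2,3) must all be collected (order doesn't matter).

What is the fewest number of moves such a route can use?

Any route passes through (1,4) and (2,3) in some order between (2,4) and (3,2). Summing Manhattan distances along each leg and taking the cheapest ordering ((2,4) → (1,4) → (2,3) → (3,2)) gives a lower bound of 1 + 2 + 2 = 5 moves.
A route of 5 moves achieves this: (2,4) → (1,4) → (1,3) → (2,3) → (3,3) → (3,2).
Since 5 matches the lower bound, it is optimal.

5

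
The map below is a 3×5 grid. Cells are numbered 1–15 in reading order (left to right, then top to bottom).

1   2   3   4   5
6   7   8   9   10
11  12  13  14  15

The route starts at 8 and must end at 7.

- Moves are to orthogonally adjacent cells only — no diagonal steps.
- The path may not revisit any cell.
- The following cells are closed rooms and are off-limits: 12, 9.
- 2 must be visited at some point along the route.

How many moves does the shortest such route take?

Any route passes through 2 somewhere between 8 and 7. Summing Manhattan distances along the two legs (8 → 2 → 7) gives a lower bound of 2 + 1 = 3 moves.
A route of 3 moves achieves this: 8 → 3 → 2 → 7.
Since 3 matches the lower bound, it is optimal.

3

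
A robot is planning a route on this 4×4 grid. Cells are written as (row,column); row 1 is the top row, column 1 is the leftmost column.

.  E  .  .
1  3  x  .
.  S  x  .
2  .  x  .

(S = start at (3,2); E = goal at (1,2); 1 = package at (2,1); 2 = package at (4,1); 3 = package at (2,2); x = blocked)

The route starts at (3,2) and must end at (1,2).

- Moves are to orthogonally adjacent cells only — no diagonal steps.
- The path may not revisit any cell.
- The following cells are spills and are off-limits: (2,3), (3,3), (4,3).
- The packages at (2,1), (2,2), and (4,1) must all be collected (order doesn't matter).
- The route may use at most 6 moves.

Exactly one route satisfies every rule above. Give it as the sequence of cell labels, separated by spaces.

Any route must reach (2,1), (2,2), and (4,1) and still end at (1,2) within 6 moves, so the order of the required stops is forced.
Route from (3,2): down to (4,2), left to (4,1), 2× up (reaching (2,1)), right to (2,2), up to (1,2) — 6 moves in all.
Check: all required cells visited; 6 ≤ 6 moves.

(3,2) (4,2) (4,1) (3,1) (2,1) (2,2) (1,2)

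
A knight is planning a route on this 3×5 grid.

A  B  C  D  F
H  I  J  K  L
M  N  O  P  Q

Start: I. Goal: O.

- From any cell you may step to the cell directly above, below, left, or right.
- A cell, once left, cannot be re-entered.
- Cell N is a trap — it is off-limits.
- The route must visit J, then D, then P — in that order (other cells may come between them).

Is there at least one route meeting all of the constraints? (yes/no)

yes

One route that works: I → J → C → D → K → P → O.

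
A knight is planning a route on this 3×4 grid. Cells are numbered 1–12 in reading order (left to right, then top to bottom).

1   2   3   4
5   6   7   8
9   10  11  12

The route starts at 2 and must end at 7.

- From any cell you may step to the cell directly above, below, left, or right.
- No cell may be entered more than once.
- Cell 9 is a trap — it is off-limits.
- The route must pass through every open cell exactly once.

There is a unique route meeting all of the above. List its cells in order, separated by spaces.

Need to visit all 11 open cells exactly once, starting at 2 and ending at 7.
Route from 2: left to 1, down to 5, right to 6, down to 10, 2× right (reaching 12), 2× up (reaching 4), left to 3, down to 7 — 10 moves in all.
Check: all 11 open cells covered.

2 1 5 6 10 11 12 8 4 3 7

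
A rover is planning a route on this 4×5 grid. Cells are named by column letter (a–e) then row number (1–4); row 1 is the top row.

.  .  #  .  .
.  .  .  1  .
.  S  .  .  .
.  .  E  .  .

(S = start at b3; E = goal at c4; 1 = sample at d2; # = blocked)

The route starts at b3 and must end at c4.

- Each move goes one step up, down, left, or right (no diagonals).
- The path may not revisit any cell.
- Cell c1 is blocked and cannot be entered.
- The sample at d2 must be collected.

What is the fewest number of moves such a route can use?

Any route passes through d2 somewhere between b3 and c4. Summing Manhattan distances along the two legs (b3 → d2 → c4) gives a lower bound of 3 + 3 = 6 moves.
A route of 6 moves achieves this: b3 → b2 → c2 → d2 → d3 → d4 → c4.
Since 6 matches the lower bound, it is optimal.

6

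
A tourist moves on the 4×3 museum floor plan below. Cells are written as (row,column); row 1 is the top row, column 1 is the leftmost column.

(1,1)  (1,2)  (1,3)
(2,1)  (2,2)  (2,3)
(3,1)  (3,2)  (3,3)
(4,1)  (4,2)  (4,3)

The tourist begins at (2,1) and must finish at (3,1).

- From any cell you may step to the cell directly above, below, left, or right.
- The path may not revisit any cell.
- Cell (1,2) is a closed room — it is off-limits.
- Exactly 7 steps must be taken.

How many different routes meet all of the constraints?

4

Need simple routes of exactly 7 moves from (2,1) to (3,1) (Manhattan distance 1, so 3 moves are spent on a detour and 3 undoing it).
Enumerating: (2,1) (2,2) (3,2) (3,3) (4,3) (4,2) (4,1) (3,1) | (2,1) (2,2) (2,3) (3,3) (4,3) (4,2) (3,2) (3,1) | (2,1) (2,2) (2,3) (3,3) (4,3) (4,2) (4,1) (3,1) | (2,1) (2,2) (2,3) (3,3) (3,2) (4,2) (4,1) (3,1).
That gives 4 routes.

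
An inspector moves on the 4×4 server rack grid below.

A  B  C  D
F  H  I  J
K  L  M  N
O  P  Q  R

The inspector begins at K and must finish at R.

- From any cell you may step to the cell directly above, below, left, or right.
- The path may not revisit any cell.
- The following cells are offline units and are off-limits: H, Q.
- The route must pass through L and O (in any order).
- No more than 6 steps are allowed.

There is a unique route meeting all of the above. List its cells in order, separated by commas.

Any route must reach L and O and still end at R within 6 moves, so the order of the required stops is forced.
Route from K: down 1 to O, right 1 to P, up 1 to L, right 2 to N, down 1 to R — 6 moves in all.
Check: all required cells visited; 6 ≤ 6 moves.

K, O, P, L, M, N, R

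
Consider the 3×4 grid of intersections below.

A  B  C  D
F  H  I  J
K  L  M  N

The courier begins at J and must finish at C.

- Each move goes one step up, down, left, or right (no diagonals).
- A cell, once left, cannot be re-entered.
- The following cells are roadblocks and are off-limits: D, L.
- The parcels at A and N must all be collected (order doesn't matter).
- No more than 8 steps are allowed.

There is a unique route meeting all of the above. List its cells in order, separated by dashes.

J - N - M - I - H - F - A - B - C

Any route must reach A and N and still end at C within 8 moves, so the order of the required stops is forced.
Route from J: down 1 to N, left 1 to M, up 1 to I, left 2 to F, up 1 to A, right 2 to C — 8 moves in all.
Check: all required cells visited; 8 ≤ 8 moves.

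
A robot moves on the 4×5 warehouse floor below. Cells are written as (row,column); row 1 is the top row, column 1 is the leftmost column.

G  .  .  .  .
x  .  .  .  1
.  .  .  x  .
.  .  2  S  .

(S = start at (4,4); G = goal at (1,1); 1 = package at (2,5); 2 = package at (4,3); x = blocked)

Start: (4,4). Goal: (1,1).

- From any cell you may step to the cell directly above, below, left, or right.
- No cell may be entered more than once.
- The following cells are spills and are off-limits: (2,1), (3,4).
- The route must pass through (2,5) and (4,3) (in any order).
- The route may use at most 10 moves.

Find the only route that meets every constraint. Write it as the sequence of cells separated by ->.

Any route must reach (2,5) and (4,3) and still end at (1,1) within 10 moves, so the order of the required stops is forced.
Route from (4,4): left 1 to (4,3), up 2 to (2,3), right 2 to (2,5), up 1 to (1,5), left 4 to (1,1) — 10 moves in all.
Check: all required cells visited; 10 ≤ 10 moves.

(4,4) -> (4,3) -> (3,3) -> (2,3) -> (2,4) -> (2,5) -> (1,5) -> (1,4) -> (1,3) -> (1,2) -> (1,1)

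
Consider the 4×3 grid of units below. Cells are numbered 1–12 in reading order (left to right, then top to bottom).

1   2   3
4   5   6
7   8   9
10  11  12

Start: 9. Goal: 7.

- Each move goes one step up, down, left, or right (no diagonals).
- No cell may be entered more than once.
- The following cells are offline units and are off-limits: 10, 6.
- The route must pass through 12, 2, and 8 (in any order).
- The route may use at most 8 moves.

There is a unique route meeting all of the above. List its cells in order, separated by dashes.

9 - 12 - 11 - 8 - 5 - 2 - 1 - 4 - 7

The 8-move cap with required stops at 12, 2, 8 leaves no slack for detours.
Route from 9: down 1 to 12, left 1 to 11, up 3 to 2, left 1 to 1, down 2 to 7 — 8 moves in all.
Check: all required cells visited; 8 ≤ 8 moves.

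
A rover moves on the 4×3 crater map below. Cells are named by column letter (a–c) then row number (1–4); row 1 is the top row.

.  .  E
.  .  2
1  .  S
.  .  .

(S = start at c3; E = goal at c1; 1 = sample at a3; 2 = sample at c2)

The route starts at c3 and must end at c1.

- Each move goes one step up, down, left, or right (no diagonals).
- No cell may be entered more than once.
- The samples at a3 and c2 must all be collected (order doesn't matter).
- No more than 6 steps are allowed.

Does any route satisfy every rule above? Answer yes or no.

One route that works: c3 → b3 → a3 → a2 → b2 → c2 → c1.

yes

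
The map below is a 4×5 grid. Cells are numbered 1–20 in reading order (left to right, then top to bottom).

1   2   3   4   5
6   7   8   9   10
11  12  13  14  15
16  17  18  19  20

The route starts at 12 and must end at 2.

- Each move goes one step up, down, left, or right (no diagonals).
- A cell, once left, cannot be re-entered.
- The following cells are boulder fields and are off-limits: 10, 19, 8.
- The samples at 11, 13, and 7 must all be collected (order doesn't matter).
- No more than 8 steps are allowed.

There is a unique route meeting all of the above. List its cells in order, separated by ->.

12 -> 13 -> 18 -> 17 -> 16 -> 11 -> 6 -> 7 -> 2

Any route must reach 11, 13, and 7 and still end at 2 within 8 moves, so the order of the required stops is forced.
Route from 12: right 1 to 13, down 1 to 18, left 2 to 16, up 2 to 6, right 1 to 7, up 1 to 2 — 8 moves in all.
Check: all required cells visited; 8 ≤ 8 moves.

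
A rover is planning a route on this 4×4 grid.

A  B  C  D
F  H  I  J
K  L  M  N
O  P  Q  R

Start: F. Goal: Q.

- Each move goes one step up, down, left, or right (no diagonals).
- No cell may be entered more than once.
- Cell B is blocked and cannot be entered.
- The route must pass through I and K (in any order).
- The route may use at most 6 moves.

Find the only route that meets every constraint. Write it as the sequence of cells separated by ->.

The budget equals the shortest possible length, so every move has to be on a shortest route through the required cells.
Route from F: down 1 to K, right 1 to L, up 1 to H, right 1 to I, down 2 to Q — 6 moves in all.
Check: all required cells visited; 6 ≤ 6 moves.

F -> K -> L -> H -> I -> M -> Q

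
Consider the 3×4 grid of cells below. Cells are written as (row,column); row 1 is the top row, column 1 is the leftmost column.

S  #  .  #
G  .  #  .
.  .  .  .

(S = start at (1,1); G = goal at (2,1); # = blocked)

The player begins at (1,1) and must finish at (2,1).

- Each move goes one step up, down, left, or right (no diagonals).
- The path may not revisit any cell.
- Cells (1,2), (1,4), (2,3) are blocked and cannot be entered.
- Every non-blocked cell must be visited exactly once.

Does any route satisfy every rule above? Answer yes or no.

Cell (2,4) has only one open neighbour but is neither the start nor the goal, so a Hamiltonian route would have to both enter and leave it through the same neighbour — impossible without revisiting.

no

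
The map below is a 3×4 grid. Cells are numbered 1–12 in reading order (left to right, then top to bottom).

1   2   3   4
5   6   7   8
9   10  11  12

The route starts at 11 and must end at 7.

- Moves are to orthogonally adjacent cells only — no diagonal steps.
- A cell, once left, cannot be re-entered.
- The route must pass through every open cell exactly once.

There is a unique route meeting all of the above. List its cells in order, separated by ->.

Need to visit all 12 open cells exactly once, starting at 11 and ending at 7.
Cell 1 has only two open neighbours (5 and 2), so the path must pass straight through it: one of those is the cell it's entered from and the other is where it exits.
Route from 11: right 1 to 12, up 2 to 4, left 3 to 1, down 2 to 9, right 1 to 10, up 1 to 6, right 1 to 7 — 11 moves in all.
Check: all 12 open cells covered.

11 -> 12 -> 8 -> 4 -> 3 -> 2 -> 1 -> 5 -> 9 -> 10 -> 6 -> 7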